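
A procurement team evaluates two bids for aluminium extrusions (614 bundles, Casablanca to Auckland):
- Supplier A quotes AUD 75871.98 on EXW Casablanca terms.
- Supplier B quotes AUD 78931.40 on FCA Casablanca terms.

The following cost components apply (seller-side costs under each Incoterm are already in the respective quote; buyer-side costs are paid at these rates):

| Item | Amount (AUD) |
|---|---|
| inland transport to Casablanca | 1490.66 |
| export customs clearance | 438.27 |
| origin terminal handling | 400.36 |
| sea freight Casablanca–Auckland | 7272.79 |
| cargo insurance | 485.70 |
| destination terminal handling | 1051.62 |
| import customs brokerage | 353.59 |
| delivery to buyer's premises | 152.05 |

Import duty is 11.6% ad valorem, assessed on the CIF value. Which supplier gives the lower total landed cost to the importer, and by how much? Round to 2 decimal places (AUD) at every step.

Supplier A (EXW):
CIF value = EXW price + inland to port + export clearance + origin terminal + freight + insurance = 75871.98 + 1490.66 + 438.27 + 400.36 + 7272.79 + 485.70 = 85959.76
Import duty = 85959.76 × 11.6% = 9971.33
Buyer bears (A): 1490.66 + 438.27 + 400.36 + 7272.79 + 485.70 + 1051.62 + 353.59 + 152.05 = 11645.04
Landed cost (A) = invoice 75871.98 + 11645.04 + duty 9971.33 = 97488.35
Supplier B (FCA):
CIF value = FCA price + origin terminal + freight + insurance = 78931.40 + 400.36 + 7272.79 + 485.70 = 87090.25
Import duty = 87090.25 × 11.6% = 10102.47
Buyer bears (B): 400.36 + 7272.79 + 485.70 + 1051.62 + 353.59 + 152.05 = 9716.11
Landed cost (B) = invoice 78931.40 + 9716.11 + duty 10102.47 = 98749.98
Difference = |97488.35 − 98749.98| = 1261.63

Supplier A is cheaper by AUD 1261.63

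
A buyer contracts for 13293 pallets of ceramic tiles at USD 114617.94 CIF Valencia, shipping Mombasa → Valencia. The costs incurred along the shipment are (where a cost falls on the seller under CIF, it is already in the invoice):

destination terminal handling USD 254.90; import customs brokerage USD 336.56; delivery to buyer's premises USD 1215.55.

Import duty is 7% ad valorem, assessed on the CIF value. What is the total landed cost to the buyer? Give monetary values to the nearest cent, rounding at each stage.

CIF: the seller pays costs through ocean freight and marine insurance to the destination port.
The CIF price already equals the CIF value: 114617.94
Import duty = 114617.94 × 7% = 8023.26
Buyer bears: destination terminal 254.90 + brokerage 336.56 + delivery 1215.55 + duty 8023.26 = 9830.27
Landed cost = invoice 114617.94 + 9830.27 = 124448.21

Total landed cost: USD 124448.21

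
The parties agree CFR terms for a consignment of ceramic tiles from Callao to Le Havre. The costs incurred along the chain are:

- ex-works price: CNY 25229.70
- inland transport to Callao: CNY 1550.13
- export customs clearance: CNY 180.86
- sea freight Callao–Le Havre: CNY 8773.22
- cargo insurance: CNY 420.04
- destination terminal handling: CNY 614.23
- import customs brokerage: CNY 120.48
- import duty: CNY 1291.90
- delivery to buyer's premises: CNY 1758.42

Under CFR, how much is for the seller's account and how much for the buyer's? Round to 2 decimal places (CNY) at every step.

Seller: CNY 35733.91; buyer: CNY 4205.07

CFR: the seller pays costs through ocean freight to the destination port, but not insurance.
Seller's account: goods 25229.70 + inland to port 1550.13 + export clearance 180.86 + freight 8773.22 = 35733.91
Buyer's account: insurance 420.04 + destination terminal 614.23 + brokerage 120.48 + duty 1291.90 + delivery 1758.42 = 4205.07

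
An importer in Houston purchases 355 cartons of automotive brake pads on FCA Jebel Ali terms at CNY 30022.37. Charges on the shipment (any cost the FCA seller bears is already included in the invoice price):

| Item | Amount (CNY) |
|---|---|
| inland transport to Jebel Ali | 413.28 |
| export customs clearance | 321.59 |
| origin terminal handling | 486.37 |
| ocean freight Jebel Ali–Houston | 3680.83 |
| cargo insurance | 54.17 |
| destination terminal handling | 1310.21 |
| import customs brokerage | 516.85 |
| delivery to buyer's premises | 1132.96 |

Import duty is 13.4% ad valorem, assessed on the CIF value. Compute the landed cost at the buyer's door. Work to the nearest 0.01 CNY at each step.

Total landed cost: CNY 41792.42

FCA: the seller delivers export-cleared goods to the carrier; the buyer bears costs from that point.
Already in the invoice (seller's account under FCA): inland to port, export clearance — exclude.
CIF value = FCA price + origin terminal + freight + insurance = 30022.37 + 486.37 + 3680.83 + 54.17 = 34243.74
Import duty = 34243.74 × 13.4% = 4588.66
Buyer bears: origin terminal 486.37 + freight 3680.83 + insurance 54.17 + destination terminal 1310.21 + brokerage 516.85 + delivery 1132.96 + duty 4588.66 = 11770.05
Landed cost = invoice 30022.37 + 11770.05 = 41792.42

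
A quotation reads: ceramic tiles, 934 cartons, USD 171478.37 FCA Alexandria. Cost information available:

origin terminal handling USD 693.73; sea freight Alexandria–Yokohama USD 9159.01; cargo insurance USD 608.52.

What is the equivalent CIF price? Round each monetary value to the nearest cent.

CIF price: USD 181939.63

From FCA to CIF, the seller additionally bears: origin terminal, freight, insurance.
CIF price = 171478.37 + 693.73 + 9159.01 + 608.52 = 181939.63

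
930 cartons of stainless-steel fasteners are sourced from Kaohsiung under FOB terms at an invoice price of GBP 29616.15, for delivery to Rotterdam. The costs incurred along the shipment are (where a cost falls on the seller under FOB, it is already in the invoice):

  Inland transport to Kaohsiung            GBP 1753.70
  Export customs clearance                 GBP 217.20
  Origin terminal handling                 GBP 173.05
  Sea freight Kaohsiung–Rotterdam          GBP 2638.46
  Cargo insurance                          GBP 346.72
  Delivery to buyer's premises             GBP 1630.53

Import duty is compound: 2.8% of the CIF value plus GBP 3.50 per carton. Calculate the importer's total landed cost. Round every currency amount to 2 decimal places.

FOB: the seller bears costs until goods are on board at the origin port; the buyer bears freight, insurance and all costs thereafter.
Already in the invoice (seller's account under FOB): inland to port, export clearance, origin terminal — exclude.
CIF value = FOB price + freight + insurance = 29616.15 + 2638.46 + 346.72 = 32601.33
Ad valorem component: 32601.33 × 2.8% = 912.84
Specific component: 930 × 3.50 = 3255.00
Import duty = 912.84 + 3255.00 = 4167.84
Buyer bears: freight 2638.46 + insurance 346.72 + delivery 1630.53 + duty 4167.84 = 8783.55
Landed cost = invoice 29616.15 + 8783.55 = 38399.70

Total landed cost: GBP 38399.70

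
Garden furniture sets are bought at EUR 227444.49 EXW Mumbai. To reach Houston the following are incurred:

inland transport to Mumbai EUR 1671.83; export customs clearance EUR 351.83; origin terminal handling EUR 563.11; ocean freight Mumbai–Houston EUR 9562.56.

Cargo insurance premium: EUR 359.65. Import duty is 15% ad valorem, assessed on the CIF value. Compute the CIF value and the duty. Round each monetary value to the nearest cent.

CIF value: EUR 239953.47; import duty: EUR 35993.02

CIF = EXW price + pre-shipment costs + freight + insurance
CIF = 227444.49 + 1671.83 + 351.83 + 563.11 + 9562.56 + 359.65 = 239953.47
Import duty = 239953.47 × 15% = 35993.02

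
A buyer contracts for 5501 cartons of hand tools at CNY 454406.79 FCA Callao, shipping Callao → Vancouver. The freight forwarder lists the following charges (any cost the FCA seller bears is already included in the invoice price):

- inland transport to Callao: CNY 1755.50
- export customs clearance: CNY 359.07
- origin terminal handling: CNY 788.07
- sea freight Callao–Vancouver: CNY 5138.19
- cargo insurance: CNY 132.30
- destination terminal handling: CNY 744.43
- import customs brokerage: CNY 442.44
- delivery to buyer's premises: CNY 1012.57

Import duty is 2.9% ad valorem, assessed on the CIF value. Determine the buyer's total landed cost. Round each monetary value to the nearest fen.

Total landed cost: CNY 476018.29

FCA: the seller delivers export-cleared goods to the carrier; the buyer bears costs from that point.
Already in the invoice (seller's account under FCA): inland to port, export clearance — exclude.
CIF value = FCA price + origin terminal + freight + insurance = 454406.79 + 788.07 + 5138.19 + 132.30 = 460465.35
Import duty = 460465.35 × 2.9% = 13353.50
Buyer bears: origin terminal 788.07 + freight 5138.19 + insurance 132.30 + destination terminal 744.43 + brokerage 442.44 + delivery 1012.57 + duty 13353.50 = 21611.50
Landed cost = invoice 454406.79 + 21611.50 = 476018.29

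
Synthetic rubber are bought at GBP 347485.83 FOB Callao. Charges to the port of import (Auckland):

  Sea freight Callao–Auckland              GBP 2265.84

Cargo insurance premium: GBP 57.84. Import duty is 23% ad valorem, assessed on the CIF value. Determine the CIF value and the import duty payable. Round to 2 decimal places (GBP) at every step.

CIF value: GBP 349809.51; import duty: GBP 80456.19

CIF = FOB price + freight + insurance
CIF = 347485.83 + 2265.84 + 57.84 = 349809.51
Import duty = 349809.51 × 23% = 80456.19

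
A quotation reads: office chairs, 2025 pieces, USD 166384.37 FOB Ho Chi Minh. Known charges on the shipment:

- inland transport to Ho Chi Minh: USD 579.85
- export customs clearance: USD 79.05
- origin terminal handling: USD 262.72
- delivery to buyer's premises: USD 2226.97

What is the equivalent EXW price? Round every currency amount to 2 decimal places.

Not relevant to the conversion: delivery — on the buyer under both terms; not part of either seller's price.
From FOB to EXW, the seller no longer bears: inland to port, export clearance, origin terminal.
EXW price = 166384.37 − 579.85 − 79.05 − 262.72 = 165462.75

EXW price: USD 165462.75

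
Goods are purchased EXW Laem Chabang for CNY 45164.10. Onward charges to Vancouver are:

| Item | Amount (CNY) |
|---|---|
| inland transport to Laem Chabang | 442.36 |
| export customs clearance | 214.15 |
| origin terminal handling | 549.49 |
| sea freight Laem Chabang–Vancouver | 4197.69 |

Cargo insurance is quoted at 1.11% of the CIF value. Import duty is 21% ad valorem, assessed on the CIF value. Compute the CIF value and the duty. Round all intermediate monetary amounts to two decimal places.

CIF value: CNY 51135.39; import duty: CNY 10738.43

Let C be the CIF value. C = EXW price + pre-shipment costs + freight + 1.11% × C
C − 1.11% × C = 45164.10 + 442.36 + 214.15 + 549.49 + 4197.69
0.9889 × C = 50567.79
C = 50567.79 / 0.9889 = 51135.39
Insurance premium = 1.11% × 51135.39 = 567.60
Import duty = 51135.39 × 21% = 10738.43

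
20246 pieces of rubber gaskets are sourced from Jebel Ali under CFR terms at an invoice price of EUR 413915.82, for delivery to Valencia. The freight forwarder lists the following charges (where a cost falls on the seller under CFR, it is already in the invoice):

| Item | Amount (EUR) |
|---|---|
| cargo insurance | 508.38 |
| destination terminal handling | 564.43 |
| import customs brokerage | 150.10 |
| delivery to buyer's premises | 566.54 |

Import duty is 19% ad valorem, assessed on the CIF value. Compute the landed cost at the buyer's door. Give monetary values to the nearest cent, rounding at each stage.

Total landed cost: EUR 494445.87

CFR: the seller pays costs through ocean freight to the destination port, but not insurance.
CIF value = CFR price + insurance = 413915.82 + 508.38 = 414424.20
Import duty = 414424.20 × 19% = 78740.60
Buyer bears: insurance 508.38 + destination terminal 564.43 + brokerage 150.10 + delivery 566.54 + duty 78740.60 = 80530.05
Landed cost = invoice 413915.82 + 80530.05 = 494445.87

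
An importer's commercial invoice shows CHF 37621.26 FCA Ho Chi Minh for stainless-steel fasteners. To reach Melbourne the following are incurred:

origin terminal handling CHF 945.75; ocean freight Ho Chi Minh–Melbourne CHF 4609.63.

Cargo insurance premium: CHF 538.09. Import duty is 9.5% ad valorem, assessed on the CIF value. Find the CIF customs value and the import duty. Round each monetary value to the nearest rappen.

CIF = FCA price + pre-shipment costs + freight + insurance
CIF = 37621.26 + 945.75 + 4609.63 + 538.09 = 43714.73
Import duty = 43714.73 × 9.5% = 4152.90

CIF value: CHF 43714.73; import duty: CHF 4152.90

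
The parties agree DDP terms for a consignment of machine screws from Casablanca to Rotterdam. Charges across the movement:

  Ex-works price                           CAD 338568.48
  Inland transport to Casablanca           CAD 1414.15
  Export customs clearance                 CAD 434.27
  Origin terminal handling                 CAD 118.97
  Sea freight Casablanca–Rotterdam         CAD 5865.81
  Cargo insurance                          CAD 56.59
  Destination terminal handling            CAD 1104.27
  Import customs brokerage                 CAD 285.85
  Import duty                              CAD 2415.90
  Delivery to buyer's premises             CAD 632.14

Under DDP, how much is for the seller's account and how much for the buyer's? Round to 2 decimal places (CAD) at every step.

Seller: CAD 350896.43; buyer: CAD 0.00

DDP: the seller bears all costs including import duty.
Seller's account: goods 338568.48 + inland to port 1414.15 + export clearance 434.27 + origin terminal 118.97 + freight 5865.81 + insurance 56.59 + destination terminal 1104.27 + brokerage 285.85 + duty 2415.90 + delivery 632.14 = 350896.43
Buyer's account: 0.00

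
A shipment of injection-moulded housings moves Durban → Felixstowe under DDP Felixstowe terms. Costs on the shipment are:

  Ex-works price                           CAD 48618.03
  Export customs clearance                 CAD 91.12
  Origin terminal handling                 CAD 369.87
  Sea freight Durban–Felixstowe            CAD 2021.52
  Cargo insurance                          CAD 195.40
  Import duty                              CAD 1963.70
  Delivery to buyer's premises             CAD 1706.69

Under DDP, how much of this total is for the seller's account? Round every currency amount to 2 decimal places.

Seller's account: CAD 54966.33

DDP: the seller bears all costs including import duty.
Seller's account: goods 48618.03 + export clearance 91.12 + origin terminal 369.87 + freight 2021.52 + insurance 195.40 + duty 1963.70 + delivery 1706.69 = 54966.33
Buyer's account: 0.00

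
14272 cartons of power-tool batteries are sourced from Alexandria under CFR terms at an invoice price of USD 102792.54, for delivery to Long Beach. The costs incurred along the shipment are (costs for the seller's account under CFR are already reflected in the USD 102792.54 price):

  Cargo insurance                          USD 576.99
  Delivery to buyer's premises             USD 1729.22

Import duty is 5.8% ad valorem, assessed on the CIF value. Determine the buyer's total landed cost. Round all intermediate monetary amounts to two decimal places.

CFR: the seller pays costs through ocean freight to the destination port, but not insurance.
CIF value = CFR price + insurance = 102792.54 + 576.99 = 103369.53
Import duty = 103369.53 × 5.8% = 5995.43
Buyer bears: insurance 576.99 + delivery 1729.22 + duty 5995.43 = 8301.64
Landed cost = invoice 102792.54 + 8301.64 = 111094.18

Total landed cost: USD 111094.18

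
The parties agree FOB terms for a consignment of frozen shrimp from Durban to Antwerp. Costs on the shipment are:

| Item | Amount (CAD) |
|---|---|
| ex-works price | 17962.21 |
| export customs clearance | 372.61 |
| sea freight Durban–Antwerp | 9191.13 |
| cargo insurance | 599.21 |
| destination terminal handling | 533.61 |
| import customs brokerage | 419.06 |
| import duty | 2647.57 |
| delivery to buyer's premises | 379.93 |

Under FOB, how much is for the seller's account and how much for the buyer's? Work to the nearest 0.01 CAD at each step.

Seller: CAD 18334.82; buyer: CAD 13770.51

FOB: the seller bears costs until goods are on board at the origin port; the buyer bears freight, insurance and all costs thereafter.
Seller's account: goods 17962.21 + export clearance 372.61 = 18334.82
Buyer's account: freight 9191.13 + insurance 599.21 + destination terminal 533.61 + brokerage 419.06 + duty 2647.57 + delivery 379.93 = 13770.51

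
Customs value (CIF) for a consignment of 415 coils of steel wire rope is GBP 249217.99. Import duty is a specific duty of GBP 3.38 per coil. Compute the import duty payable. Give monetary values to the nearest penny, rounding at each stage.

Import duty = 415 × 3.38 = 1402.70

Import duty: GBP 1402.70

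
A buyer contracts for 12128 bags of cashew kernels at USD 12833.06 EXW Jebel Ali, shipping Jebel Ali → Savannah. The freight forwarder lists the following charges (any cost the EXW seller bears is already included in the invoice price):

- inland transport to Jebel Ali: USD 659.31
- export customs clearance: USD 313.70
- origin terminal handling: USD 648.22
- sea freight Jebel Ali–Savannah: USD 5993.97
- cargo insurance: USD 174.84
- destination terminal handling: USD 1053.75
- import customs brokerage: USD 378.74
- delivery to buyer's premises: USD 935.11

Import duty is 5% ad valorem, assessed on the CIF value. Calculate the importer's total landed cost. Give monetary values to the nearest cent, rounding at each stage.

EXW: the seller makes goods available at their premises; the buyer bears all onward costs.
CIF value = EXW price + inland to port + export clearance + origin terminal + freight + insurance = 12833.06 + 659.31 + 313.70 + 648.22 + 5993.97 + 174.84 = 20623.10
Import duty = 20623.10 × 5% = 1031.16
Buyer bears: inland to port 659.31 + export clearance 313.70 + origin terminal 648.22 + freight 5993.97 + insurance 174.84 + destination terminal 1053.75 + brokerage 378.74 + delivery 935.11 + duty 1031.16 = 11188.80
Landed cost = invoice 12833.06 + 11188.80 = 24021.86

Total landed cost: USD 24021.86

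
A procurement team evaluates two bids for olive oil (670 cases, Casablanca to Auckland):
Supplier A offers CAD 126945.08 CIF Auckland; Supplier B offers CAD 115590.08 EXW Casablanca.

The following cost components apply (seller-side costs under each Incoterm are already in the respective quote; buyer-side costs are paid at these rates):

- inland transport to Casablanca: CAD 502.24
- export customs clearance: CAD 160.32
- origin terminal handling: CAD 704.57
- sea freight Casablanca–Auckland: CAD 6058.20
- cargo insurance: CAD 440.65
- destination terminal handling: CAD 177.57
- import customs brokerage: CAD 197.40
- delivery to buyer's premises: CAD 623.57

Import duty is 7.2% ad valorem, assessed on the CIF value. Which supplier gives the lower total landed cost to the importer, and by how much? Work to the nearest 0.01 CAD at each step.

Supplier B is cheaper by CAD 3740.23

Supplier A (CIF):
The CIF price already equals the CIF value: 126945.08
Import duty = 126945.08 × 7.2% = 9140.05
Buyer bears (A): 177.57 + 197.40 + 623.57 = 998.54
Landed cost (A) = invoice 126945.08 + 998.54 + duty 9140.05 = 137083.67
Supplier B (EXW):
CIF value = EXW price + inland to port + export clearance + origin terminal + freight + insurance = 115590.08 + 502.24 + 160.32 + 704.57 + 6058.20 + 440.65 = 123456.06
Import duty = 123456.06 × 7.2% = 8888.84
Buyer bears (B): 502.24 + 160.32 + 704.57 + 6058.20 + 440.65 + 177.57 + 197.40 + 623.57 = 8864.52
Landed cost (B) = invoice 115590.08 + 8864.52 + duty 8888.84 = 133343.44
Difference = |137083.67 − 133343.44| = 3740.23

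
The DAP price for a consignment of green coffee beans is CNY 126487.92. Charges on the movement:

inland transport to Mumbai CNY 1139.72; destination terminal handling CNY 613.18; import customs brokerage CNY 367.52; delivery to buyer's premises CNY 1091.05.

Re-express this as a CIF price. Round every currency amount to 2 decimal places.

Not relevant to the conversion: inland to port — on the seller under both DAP and CIF; already in the DAP price and stays in the CIF price. brokerage — on the buyer under both terms; not part of either seller's price.
From DAP to CIF, the seller no longer bears: destination terminal, delivery.
CIF price = 126487.92 − 613.18 − 1091.05 = 124783.69

CIF price: CNY 124783.69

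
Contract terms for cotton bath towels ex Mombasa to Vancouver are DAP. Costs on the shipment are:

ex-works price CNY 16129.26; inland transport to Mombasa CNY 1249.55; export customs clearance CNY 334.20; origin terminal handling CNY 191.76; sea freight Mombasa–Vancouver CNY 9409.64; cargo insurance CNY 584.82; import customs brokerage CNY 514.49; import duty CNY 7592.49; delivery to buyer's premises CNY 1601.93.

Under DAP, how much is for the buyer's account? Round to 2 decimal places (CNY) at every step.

DAP: the seller bears all costs to the named destination except import duty and clearance.
Seller's account: goods 16129.26 + inland to port 1249.55 + export clearance 334.20 + origin terminal 191.76 + freight 9409.64 + insurance 584.82 + delivery 1601.93 = 29501.16
Buyer's account: brokerage 514.49 + duty 7592.49 = 8106.98

Buyer's account: CNY 8106.98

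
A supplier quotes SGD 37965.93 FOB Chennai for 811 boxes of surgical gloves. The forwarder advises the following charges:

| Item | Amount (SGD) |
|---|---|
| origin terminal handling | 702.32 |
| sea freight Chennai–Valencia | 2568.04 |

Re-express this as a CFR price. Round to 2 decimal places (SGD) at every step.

Not relevant to the conversion: origin terminal — on the seller under both FOB and CFR; already in the FOB price and stays in the CFR price.
From FOB to CFR, the seller additionally bears: freight.
CFR price = 37965.93 + 2568.04 = 40533.97

CFR price: SGD 40533.97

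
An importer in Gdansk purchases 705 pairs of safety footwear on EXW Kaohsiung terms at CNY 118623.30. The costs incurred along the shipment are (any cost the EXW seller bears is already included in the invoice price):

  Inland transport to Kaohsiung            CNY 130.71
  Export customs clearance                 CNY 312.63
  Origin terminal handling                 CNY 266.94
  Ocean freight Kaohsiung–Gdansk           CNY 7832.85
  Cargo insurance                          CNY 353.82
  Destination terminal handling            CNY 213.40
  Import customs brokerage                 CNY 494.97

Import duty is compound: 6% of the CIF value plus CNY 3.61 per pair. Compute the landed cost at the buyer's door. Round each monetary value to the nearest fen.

Total landed cost: CNY 138424.89

EXW: the seller makes goods available at their premises; the buyer bears all onward costs.
CIF value = EXW price + inland to port + export clearance + origin terminal + freight + insurance = 118623.30 + 130.71 + 312.63 + 266.94 + 7832.85 + 353.82 = 127520.25
Ad valorem component: 127520.25 × 6% = 7651.22
Specific component: 705 × 3.61 = 2545.05
Import duty = 7651.22 + 2545.05 = 10196.27
Buyer bears: inland to port 130.71 + export clearance 312.63 + origin terminal 266.94 + freight 7832.85 + insurance 353.82 + destination terminal 213.40 + brokerage 494.97 + duty 10196.27 = 19801.59
Landed cost = invoice 118623.30 + 19801.59 = 138424.89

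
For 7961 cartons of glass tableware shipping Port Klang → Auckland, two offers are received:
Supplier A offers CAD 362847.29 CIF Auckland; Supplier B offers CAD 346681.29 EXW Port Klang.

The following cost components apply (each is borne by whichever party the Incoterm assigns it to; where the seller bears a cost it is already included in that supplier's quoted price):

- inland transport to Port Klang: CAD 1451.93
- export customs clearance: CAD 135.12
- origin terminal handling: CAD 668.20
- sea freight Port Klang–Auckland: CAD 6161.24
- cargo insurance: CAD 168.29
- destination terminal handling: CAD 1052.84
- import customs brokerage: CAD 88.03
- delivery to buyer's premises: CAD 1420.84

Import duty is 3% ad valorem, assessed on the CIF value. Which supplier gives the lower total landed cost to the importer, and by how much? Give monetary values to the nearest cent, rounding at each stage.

Supplier B is cheaper by CAD 7808.66

Supplier A (CIF):
The CIF price already equals the CIF value: 362847.29
Import duty = 362847.29 × 3% = 10885.42
Buyer bears (A): 1052.84 + 88.03 + 1420.84 = 2561.71
Landed cost (A) = invoice 362847.29 + 2561.71 + duty 10885.42 = 376294.42
Supplier B (EXW):
CIF value = EXW price + inland to port + export clearance + origin terminal + freight + insurance = 346681.29 + 1451.93 + 135.12 + 668.20 + 6161.24 + 168.29 = 355266.07
Import duty = 355266.07 × 3% = 10657.98
Buyer bears (B): 1451.93 + 135.12 + 668.20 + 6161.24 + 168.29 + 1052.84 + 88.03 + 1420.84 = 11146.49
Landed cost (B) = invoice 346681.29 + 11146.49 + duty 10657.98 = 368485.76
Difference = |376294.42 − 368485.76| = 7808.66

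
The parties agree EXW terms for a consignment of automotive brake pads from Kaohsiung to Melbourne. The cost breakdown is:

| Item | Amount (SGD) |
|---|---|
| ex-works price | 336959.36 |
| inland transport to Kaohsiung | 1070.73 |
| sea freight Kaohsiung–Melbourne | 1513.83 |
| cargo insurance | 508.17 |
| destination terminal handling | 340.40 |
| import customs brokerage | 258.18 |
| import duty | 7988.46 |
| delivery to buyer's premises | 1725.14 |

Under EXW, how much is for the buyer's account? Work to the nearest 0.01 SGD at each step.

EXW: the seller makes goods available at their premises; the buyer bears all onward costs.
Seller's account: goods 336959.36 = 336959.36
Buyer's account: inland to port 1070.73 + freight 1513.83 + insurance 508.17 + destination terminal 340.40 + brokerage 258.18 + duty 7988.46 + delivery 1725.14 = 13404.91

Buyer's account: SGD 13404.91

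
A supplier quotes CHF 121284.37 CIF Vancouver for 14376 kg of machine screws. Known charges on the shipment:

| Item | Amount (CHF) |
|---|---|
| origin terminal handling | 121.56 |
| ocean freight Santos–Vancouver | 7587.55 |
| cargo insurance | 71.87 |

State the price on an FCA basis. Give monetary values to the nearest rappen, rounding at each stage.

FCA price: CHF 113503.39

From CIF to FCA, the seller no longer bears: origin terminal, freight, insurance.
FCA price = 121284.37 − 121.56 − 7587.55 − 71.87 = 113503.39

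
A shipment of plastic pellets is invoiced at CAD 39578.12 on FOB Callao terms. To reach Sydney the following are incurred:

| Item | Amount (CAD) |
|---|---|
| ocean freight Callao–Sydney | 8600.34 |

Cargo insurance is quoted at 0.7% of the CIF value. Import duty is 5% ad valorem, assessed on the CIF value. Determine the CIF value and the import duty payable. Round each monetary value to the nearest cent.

Let C be the CIF value. C = FOB price + freight + 0.7% × C
C − 0.7% × C = 39578.12 + 8600.34
0.993 × C = 48178.46
C = 48178.46 / 0.993 = 48518.09
Insurance premium = 0.7% × 48518.09 = 339.63
Import duty = 48518.09 × 5% = 2425.90

CIF value: CAD 48518.09; import duty: CAD 2425.90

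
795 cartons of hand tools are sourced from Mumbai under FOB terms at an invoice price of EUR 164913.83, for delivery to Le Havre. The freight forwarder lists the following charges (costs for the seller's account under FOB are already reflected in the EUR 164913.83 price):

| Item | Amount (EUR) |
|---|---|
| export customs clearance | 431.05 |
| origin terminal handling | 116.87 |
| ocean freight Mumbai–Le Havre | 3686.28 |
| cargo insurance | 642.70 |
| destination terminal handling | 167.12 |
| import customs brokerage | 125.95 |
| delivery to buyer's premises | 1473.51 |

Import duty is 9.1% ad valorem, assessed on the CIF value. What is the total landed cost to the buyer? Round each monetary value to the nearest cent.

Total landed cost: EUR 186410.49

FOB: the seller bears costs until goods are on board at the origin port; the buyer bears freight, insurance and all costs thereafter.
Already in the invoice (seller's account under FOB): export clearance, origin terminal — exclude.
CIF value = FOB price + freight + insurance = 164913.83 + 3686.28 + 642.70 = 169242.81
Import duty = 169242.81 × 9.1% = 15401.10
Buyer bears: freight 3686.28 + insurance 642.70 + destination terminal 167.12 + brokerage 125.95 + delivery 1473.51 + duty 15401.10 = 21496.66
Landed cost = invoice 164913.83 + 21496.66 = 186410.49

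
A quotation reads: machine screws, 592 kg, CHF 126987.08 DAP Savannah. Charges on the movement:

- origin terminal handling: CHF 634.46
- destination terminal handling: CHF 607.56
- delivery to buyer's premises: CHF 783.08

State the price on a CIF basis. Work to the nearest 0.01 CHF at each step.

CIF price: CHF 125596.44

Not relevant to the conversion: origin terminal — on the seller under both DAP and CIF; already in the DAP price and stays in the CIF price.
From DAP to CIF, the seller no longer bears: destination terminal, delivery.
CIF price = 126987.08 − 607.56 − 783.08 = 125596.44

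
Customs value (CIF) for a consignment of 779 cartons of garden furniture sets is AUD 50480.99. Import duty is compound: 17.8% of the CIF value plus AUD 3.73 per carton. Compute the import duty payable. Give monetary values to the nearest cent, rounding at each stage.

Ad valorem component: 50480.99 × 17.8% = 8985.62
Specific component: 779 × 3.73 = 2905.67
Import duty = 8985.62 + 2905.67 = 11891.29

Import duty: AUD 11891.29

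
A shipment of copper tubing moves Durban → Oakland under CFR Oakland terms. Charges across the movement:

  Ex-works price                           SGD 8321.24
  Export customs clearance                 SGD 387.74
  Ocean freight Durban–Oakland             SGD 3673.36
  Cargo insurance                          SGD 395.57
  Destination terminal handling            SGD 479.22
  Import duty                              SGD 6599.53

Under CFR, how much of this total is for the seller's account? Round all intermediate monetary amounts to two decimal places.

CFR: the seller pays costs through ocean freight to the destination port, but not insurance.
Seller's account: goods 8321.24 + export clearance 387.74 + freight 3673.36 = 12382.34
Buyer's account: insurance 395.57 + destination terminal 479.22 + duty 6599.53 = 7474.32

Seller's account: SGD 12382.34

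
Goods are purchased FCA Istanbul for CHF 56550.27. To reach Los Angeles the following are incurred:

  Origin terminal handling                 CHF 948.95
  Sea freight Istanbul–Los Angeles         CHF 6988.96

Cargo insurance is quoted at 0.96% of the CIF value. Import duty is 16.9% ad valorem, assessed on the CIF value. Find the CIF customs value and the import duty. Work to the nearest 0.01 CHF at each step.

CIF value: CHF 65113.27; import duty: CHF 11004.14

Let C be the CIF value. C = FCA price + pre-shipment costs + freight + 0.96% × C
C − 0.96% × C = 56550.27 + 948.95 + 6988.96
0.9904 × C = 64488.18
C = 64488.18 / 0.9904 = 65113.27
Insurance premium = 0.96% × 65113.27 = 625.09
Import duty = 65113.27 × 16.9% = 11004.14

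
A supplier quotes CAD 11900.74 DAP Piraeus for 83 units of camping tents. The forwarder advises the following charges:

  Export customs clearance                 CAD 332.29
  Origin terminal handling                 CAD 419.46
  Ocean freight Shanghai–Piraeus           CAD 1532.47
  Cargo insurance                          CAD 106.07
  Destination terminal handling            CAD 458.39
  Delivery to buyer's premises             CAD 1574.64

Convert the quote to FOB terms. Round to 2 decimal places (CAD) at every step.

FOB price: CAD 8229.17

Not relevant to the conversion: export clearance, origin terminal — on the seller under both DAP and FOB; already in the DAP price and stays in the FOB price.
From DAP to FOB, the seller no longer bears: freight, insurance, destination terminal, delivery.
FOB price = 11900.74 − 1532.47 − 106.07 − 458.39 − 1574.64 = 8229.17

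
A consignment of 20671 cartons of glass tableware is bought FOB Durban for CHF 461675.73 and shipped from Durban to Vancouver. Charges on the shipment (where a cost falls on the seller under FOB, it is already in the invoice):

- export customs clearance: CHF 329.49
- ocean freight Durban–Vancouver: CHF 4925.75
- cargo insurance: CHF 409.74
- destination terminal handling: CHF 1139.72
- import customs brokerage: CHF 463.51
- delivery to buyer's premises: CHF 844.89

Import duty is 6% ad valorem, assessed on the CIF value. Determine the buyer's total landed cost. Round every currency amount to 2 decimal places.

Total landed cost: CHF 497480.01

FOB: the seller bears costs until goods are on board at the origin port; the buyer bears freight, insurance and all costs thereafter.
Already in the invoice (seller's account under FOB): export clearance — exclude.
CIF value = FOB price + freight + insurance = 461675.73 + 4925.75 + 409.74 = 467011.22
Import duty = 467011.22 × 6% = 28020.67
Buyer bears: freight 4925.75 + insurance 409.74 + destination terminal 1139.72 + brokerage 463.51 + delivery 844.89 + duty 28020.67 = 35804.28
Landed cost = invoice 461675.73 + 35804.28 = 497480.01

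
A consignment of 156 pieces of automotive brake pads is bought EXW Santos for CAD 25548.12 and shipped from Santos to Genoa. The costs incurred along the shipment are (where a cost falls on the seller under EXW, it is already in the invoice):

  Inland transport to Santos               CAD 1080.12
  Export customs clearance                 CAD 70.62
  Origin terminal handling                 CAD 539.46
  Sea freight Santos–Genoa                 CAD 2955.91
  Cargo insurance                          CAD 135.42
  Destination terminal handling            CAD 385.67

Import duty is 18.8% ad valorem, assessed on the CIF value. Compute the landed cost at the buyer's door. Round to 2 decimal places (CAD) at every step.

EXW: the seller makes goods available at their premises; the buyer bears all onward costs.
CIF value = EXW price + inland to port + export clearance + origin terminal + freight + insurance = 25548.12 + 1080.12 + 70.62 + 539.46 + 2955.91 + 135.42 = 30329.65
Import duty = 30329.65 × 18.8% = 5701.97
Buyer bears: inland to port 1080.12 + export clearance 70.62 + origin terminal 539.46 + freight 2955.91 + insurance 135.42 + destination terminal 385.67 + duty 5701.97 = 10869.17
Landed cost = invoice 25548.12 + 10869.17 = 36417.29

Total landed cost: CAD 36417.29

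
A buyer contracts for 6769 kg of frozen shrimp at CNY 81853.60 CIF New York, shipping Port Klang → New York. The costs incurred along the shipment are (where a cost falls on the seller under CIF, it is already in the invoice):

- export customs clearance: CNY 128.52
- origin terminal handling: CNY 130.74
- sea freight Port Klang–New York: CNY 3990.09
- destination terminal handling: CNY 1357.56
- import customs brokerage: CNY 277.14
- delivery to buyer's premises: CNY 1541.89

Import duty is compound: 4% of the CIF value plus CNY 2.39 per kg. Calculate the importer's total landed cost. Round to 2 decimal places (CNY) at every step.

CIF: the seller pays costs through ocean freight and marine insurance to the destination port.
Already in the invoice (seller's account under CIF): export clearance, origin terminal, freight — exclude.
The CIF price already equals the CIF value: 81853.60
Ad valorem component: 81853.60 × 4% = 3274.14
Specific component: 6769 × 2.39 = 16177.91
Import duty = 3274.14 + 16177.91 = 19452.05
Buyer bears: destination terminal 1357.56 + brokerage 277.14 + delivery 1541.89 + duty 19452.05 = 22628.64
Landed cost = invoice 81853.60 + 22628.64 = 104482.24

Total landed cost: CNY 104482.24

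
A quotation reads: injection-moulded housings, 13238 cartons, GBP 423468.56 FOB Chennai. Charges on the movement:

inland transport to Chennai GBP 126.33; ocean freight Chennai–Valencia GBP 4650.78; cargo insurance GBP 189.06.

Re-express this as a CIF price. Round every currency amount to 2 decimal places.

Not relevant to the conversion: inland to port — on the seller under both FOB and CIF; already in the FOB price and stays in the CIF price.
From FOB to CIF, the seller additionally bears: freight, insurance.
CIF price = 423468.56 + 4650.78 + 189.06 = 428308.40

CIF price: GBP 428308.40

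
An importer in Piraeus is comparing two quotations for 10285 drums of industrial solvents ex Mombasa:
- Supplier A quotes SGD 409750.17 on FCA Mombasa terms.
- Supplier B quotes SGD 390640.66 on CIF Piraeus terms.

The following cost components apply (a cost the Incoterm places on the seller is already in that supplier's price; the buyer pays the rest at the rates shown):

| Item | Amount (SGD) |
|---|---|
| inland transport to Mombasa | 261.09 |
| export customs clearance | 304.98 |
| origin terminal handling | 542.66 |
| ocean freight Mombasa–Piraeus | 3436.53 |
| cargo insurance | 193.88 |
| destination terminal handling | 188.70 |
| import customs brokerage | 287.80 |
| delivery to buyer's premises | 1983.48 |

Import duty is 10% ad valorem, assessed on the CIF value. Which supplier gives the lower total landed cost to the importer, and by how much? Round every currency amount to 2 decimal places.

Supplier A (FCA):
CIF value = FCA price + origin terminal + freight + insurance = 409750.17 + 542.66 + 3436.53 + 193.88 = 413923.24
Import duty = 413923.24 × 10% = 41392.32
Buyer bears (A): 542.66 + 3436.53 + 193.88 + 188.70 + 287.80 + 1983.48 = 6633.05
Landed cost (A) = invoice 409750.17 + 6633.05 + duty 41392.32 = 457775.54
Supplier B (CIF):
The CIF price already equals the CIF value: 390640.66
Import duty = 390640.66 × 10% = 39064.07
Buyer bears (B): 188.70 + 287.80 + 1983.48 = 2459.98
Landed cost (B) = invoice 390640.66 + 2459.98 + duty 39064.07 = 432164.71
Difference = |457775.54 − 432164.71| = 25610.83

Supplier B is cheaper by SGD 25610.83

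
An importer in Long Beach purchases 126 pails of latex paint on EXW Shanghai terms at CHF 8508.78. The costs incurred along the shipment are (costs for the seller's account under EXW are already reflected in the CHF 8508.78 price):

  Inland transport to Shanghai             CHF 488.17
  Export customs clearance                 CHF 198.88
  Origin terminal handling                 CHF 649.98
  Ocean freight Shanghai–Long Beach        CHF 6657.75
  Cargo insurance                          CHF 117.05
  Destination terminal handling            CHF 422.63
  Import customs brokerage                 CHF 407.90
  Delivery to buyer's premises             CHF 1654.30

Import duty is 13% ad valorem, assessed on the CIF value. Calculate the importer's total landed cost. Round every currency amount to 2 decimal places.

EXW: the seller makes goods available at their premises; the buyer bears all onward costs.
CIF value = EXW price + inland to port + export clearance + origin terminal + freight + insurance = 8508.78 + 488.17 + 198.88 + 649.98 + 6657.75 + 117.05 = 16620.61
Import duty = 16620.61 × 13% = 2160.68
Buyer bears: inland to port 488.17 + export clearance 198.88 + origin terminal 649.98 + freight 6657.75 + insurance 117.05 + destination terminal 422.63 + brokerage 407.90 + delivery 1654.30 + duty 2160.68 = 12757.34
Landed cost = invoice 8508.78 + 12757.34 = 21266.12

Total landed cost: CHF 21266.12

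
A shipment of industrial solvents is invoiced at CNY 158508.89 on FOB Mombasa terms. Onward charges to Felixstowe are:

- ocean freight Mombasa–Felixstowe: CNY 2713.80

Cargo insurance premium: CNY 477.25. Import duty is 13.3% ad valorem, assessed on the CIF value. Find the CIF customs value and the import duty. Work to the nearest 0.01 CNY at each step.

CIF = FOB price + freight + insurance
CIF = 158508.89 + 2713.80 + 477.25 = 161699.94
Import duty = 161699.94 × 13.3% = 21506.09

CIF value: CNY 161699.94; import duty: CNY 21506.09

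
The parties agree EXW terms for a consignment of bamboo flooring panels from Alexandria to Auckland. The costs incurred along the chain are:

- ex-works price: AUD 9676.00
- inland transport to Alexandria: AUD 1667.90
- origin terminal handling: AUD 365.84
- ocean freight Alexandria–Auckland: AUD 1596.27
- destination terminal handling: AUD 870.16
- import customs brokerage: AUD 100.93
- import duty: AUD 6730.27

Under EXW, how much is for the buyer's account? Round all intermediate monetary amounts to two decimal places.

EXW: the seller makes goods available at their premises; the buyer bears all onward costs.
Seller's account: goods 9676.00 = 9676.00
Buyer's account: inland to port 1667.90 + origin terminal 365.84 + freight 1596.27 + destination terminal 870.16 + brokerage 100.93 + duty 6730.27 = 11331.37

Buyer's account: AUD 11331.37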